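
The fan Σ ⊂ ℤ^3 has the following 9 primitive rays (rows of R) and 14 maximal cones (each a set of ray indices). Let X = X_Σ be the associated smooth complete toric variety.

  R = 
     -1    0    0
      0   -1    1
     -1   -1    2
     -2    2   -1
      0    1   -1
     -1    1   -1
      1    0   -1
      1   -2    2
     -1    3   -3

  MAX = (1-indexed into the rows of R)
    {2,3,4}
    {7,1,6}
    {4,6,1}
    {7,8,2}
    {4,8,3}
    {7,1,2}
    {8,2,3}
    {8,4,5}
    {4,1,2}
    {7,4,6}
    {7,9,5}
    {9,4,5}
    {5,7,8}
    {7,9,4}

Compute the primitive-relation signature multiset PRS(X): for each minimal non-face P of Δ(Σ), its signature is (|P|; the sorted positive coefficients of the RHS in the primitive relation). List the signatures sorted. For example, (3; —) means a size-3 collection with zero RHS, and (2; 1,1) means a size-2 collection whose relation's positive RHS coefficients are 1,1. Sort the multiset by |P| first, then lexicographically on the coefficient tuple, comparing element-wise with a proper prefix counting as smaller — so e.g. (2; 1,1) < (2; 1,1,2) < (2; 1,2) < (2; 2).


Σ has 20 primitive collections:

  • {2,5}:  v_{2} + v_{5} = 0  ⟹  sig = (2; —)
  • {1,5}:  v_{1} + v_{5} = v_{6}  ⟹  sig = (2; 1)
  • {2,6}:  v_{2} + v_{6} = v_{1}  ⟹  sig = (2; 1)
  • {3,7}:  v_{3} + v_{7} = v_{2}  ⟹  sig = (2; 1)
  • {3,9}:  v_{3} + v_{9} = v_{4}  ⟹  sig = (2; 1)
  • {6,8}:  v_{6} + v_{8} = v_{2}  ⟹  sig = (2; 1)
  • {8,9}:  v_{8} + v_{9} = v_{5}  ⟹  sig = (2; 1)
  • {2,9}:  v_{2} + v_{9} = v_{4} + v_{7}  ⟹  sig = (2; 1,1)
  • {3,5}:  v_{3} + v_{5} = v_{4} + v_{8}  ⟹  sig = (2; 1,1)
  • {5,6}:  v_{5} + v_{6} = v_{4} + v_{7}  ⟹  sig = (2; 1,1)
  • {1,9}:  v_{1} + v_{9} = v_{4} + v_{6} + v_{7}  ⟹  sig = (2; 1,1,1)
  • {3,6}:  v_{3} + v_{6} = 2·v_{2} + v_{4}  ⟹  sig = (2; 1,2)
  • {1,3}:  v_{1} + v_{3} = 3·v_{2} + v_{4}  ⟹  sig = (2; 1,3)
  • {1,8}:  v_{1} + v_{8} = 2·v_{2}  ⟹  sig = (2; 2)
  • {6,9}:  v_{6} + v_{9} = 2·v_{4} + 2·v_{7}  ⟹  sig = (2; 2,2)
  • {4,7,8}:  v_{4} + v_{7} + v_{8} = 0  ⟹  sig = (3; —)
  • {2,4,7}:  v_{2} + v_{4} + v_{7} = v_{6}  ⟹  sig = (3; 1)
  • {2,4,8}:  v_{2} + v_{4} + v_{8} = v_{3}  ⟹  sig = (3; 1)
  • {4,5,7}:  v_{4} + v_{5} + v_{7} = v_{9}  ⟹  sig = (3; 1)
  • {1,4,7}:  v_{1} + v_{4} + v_{7} = 2·v_{6}  ⟹  sig = (3; 2)

Sorted signature multiset PRS(X):
    |P|=2: 15 collections, coeffs (), (1), (1), (1), (1), (1), (1), (1,1), (1,1), (1,1), (1,1,1), (1,2), (1,3), (2), (2,2)
    |P|=3: 5 collections, coeffs (), (1), (1), (1), (2)


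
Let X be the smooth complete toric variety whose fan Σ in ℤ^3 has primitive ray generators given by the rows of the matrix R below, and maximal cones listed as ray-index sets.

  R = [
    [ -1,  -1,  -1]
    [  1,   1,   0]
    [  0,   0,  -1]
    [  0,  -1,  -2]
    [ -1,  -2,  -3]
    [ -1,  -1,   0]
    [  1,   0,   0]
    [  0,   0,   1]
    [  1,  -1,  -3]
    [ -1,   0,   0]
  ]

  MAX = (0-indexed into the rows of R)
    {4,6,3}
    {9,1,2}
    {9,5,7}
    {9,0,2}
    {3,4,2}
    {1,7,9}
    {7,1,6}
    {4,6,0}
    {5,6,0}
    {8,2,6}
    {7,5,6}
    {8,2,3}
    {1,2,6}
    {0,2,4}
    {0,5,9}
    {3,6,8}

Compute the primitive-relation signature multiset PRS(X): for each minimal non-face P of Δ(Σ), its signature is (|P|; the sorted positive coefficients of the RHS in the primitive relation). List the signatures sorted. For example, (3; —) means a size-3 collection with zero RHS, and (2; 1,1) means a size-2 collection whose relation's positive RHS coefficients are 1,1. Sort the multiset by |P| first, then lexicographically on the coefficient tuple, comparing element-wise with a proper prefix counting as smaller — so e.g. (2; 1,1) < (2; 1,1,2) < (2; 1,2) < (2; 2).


24 collections generate NE(X_Σ); each relation:

  • {1,5}:  v_{1} + v_{5} = 0  ⇒ sig = (2; —)
  • {2,7}:  v_{2} + v_{7} = 0  ⇒ sig = (2; —)
  • {6,9}:  v_{6} + v_{9} = 0  ⇒ sig = (2; —)
  • {0,1}:  v_{0} + v_{1} = v_{2}  ⇒ sig = (2; 1)
  • {0,3}:  v_{0} + v_{3} = v_{4}  ⇒ sig = (2; 1)
  • {0,7}:  v_{0} + v_{7} = v_{5}  ⇒ sig = (2; 1)
  • {2,5}:  v_{2} + v_{5} = v_{0}  ⇒ sig = (2; 1)
  • {1,4}:  v_{1} + v_{4} = v_{2} + v_{3}  ⇒ sig = (2; 1,1)
  • {3,7}:  v_{3} + v_{7} = v_{0} + v_{6}  ⇒ sig = (2; 1,1)
  • {3,9}:  v_{3} + v_{9} = v_{0} + v_{2}  ⇒ sig = (2; 1,1)
  • {5,8}:  v_{5} + v_{8} = v_{4} + v_{6}  ⇒ sig = (2; 1,1)
  • {7,8}:  v_{7} + v_{8} = v_{3} + v_{6}  ⇒ sig = (2; 1,1)
  • {8,9}:  v_{8} + v_{9} = v_{2} + v_{3}  ⇒ sig = (2; 1,1)
  • {1,3}:  v_{1} + v_{3} = 2·v_{2} + v_{6}  ⇒ sig = (2; 1,2)
  • {3,5}:  v_{3} + v_{5} = 2·v_{0} + v_{6}  ⇒ sig = (2; 1,2)
  • {4,7}:  v_{4} + v_{7} = 2·v_{0} + v_{6}  ⇒ sig = (2; 1,2)
  • {4,9}:  v_{4} + v_{9} = 2·v_{0} + v_{2}  ⇒ sig = (2; 1,2)
  • {4,5}:  v_{4} + v_{5} = 3·v_{0} + v_{6}  ⇒ sig = (2; 1,3)
  • {0,8}:  v_{0} + v_{8} = 2·v_{3}  ⇒ sig = (2; 2)
  • {1,8}:  v_{1} + v_{8} = 3·v_{2} + 2·v_{6}  ⇒ sig = (2; 2,3)
  • {4,8}:  v_{4} + v_{8} = 3·v_{3}  ⇒ sig = (2; 3)
  • {0,2,6}:  v_{0} + v_{2} + v_{6} = v_{3}  ⇒ sig = (3; 1)
  • {2,3,6}:  v_{2} + v_{3} + v_{6} = v_{8}  ⇒ sig = (3; 1)
  • {2,4,6}:  v_{2} + v_{4} + v_{6} = 2·v_{3}  ⇒ sig = (3; 2)

so the primitive-relation signature multiset is
[(2; —), (2; —), (2; —), (2; 1), (2; 1), (2; 1), (2; 1), (2; 1,1), (2; 1,1), (2; 1,1), (2; 1,1), (2; 1,1), (2; 1,1), (2; 1,2), (2; 1,2), (2; 1,2), (2; 1,2), (2; 1,3), (2; 2), (2; 2,3), (2; 3), (3; 1), (3; 1), (3; 2)]


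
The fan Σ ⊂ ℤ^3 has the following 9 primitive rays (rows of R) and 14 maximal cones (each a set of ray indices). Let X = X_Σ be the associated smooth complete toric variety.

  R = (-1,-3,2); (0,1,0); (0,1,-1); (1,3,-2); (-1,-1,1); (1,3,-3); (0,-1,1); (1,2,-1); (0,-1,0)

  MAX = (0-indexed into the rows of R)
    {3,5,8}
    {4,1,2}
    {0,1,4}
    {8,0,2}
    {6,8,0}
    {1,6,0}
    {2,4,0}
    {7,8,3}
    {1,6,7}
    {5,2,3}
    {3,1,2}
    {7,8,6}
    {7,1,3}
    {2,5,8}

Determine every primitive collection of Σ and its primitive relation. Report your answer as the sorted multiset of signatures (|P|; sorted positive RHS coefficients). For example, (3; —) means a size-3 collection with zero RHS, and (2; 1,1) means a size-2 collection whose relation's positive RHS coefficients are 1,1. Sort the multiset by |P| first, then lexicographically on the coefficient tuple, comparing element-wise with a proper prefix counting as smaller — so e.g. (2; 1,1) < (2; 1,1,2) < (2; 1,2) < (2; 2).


17 collections generate NE(X_Σ); each relation:

  • {0,3}:  v_{0} + v_{3} = 0  ⟹  sig = (2; —)
  • {1,8}:  v_{1} + v_{8} = 0  ⟹  sig = (2; —)
  • {2,6}:  v_{2} + v_{6} = 0  ⟹  sig = (2; —)
  • {0,7}:  v_{0} + v_{7} = v_{6}  ⟹  sig = (2; 1)
  • {2,7}:  v_{2} + v_{7} = v_{3}  ⟹  sig = (2; 1)
  • {3,6}:  v_{3} + v_{6} = v_{7}  ⟹  sig = (2; 1)
  • {4,7}:  v_{4} + v_{7} = v_{1}  ⟹  sig = (2; 1)
  • {0,5}:  v_{0} + v_{5} = v_{2} + v_{8}  ⟹  sig = (2; 1,1)
  • {1,5}:  v_{1} + v_{5} = v_{2} + v_{3}  ⟹  sig = (2; 1,1)
  • {3,4}:  v_{3} + v_{4} = v_{1} + v_{2}  ⟹  sig = (2; 1,1)
  • {4,6}:  v_{4} + v_{6} = v_{0} + v_{1}  ⟹  sig = (2; 1,1)
  • {4,8}:  v_{4} + v_{8} = v_{0} + v_{2}  ⟹  sig = (2; 1,1)
  • {5,6}:  v_{5} + v_{6} = v_{3} + v_{8}  ⟹  sig = (2; 1,1)
  • {5,7}:  v_{5} + v_{7} = 2·v_{3} + v_{8}  ⟹  sig = (2; 1,2)
  • {4,5}:  v_{4} + v_{5} = 2·v_{2}  ⟹  sig = (2; 2)
  • {0,1,2}:  v_{0} + v_{1} + v_{2} = v_{4}  ⟹  sig = (3; 1)
  • {2,3,8}:  v_{2} + v_{3} + v_{8} = v_{5}  ⟹  sig = (3; 1)

so the primitive-relation signature multiset is
{ (2; —) ×3,  (2; 1) ×4,  (2; 1,1) ×6,  (2; 1,2),  (2; 2),  (3; 1) ×2 }


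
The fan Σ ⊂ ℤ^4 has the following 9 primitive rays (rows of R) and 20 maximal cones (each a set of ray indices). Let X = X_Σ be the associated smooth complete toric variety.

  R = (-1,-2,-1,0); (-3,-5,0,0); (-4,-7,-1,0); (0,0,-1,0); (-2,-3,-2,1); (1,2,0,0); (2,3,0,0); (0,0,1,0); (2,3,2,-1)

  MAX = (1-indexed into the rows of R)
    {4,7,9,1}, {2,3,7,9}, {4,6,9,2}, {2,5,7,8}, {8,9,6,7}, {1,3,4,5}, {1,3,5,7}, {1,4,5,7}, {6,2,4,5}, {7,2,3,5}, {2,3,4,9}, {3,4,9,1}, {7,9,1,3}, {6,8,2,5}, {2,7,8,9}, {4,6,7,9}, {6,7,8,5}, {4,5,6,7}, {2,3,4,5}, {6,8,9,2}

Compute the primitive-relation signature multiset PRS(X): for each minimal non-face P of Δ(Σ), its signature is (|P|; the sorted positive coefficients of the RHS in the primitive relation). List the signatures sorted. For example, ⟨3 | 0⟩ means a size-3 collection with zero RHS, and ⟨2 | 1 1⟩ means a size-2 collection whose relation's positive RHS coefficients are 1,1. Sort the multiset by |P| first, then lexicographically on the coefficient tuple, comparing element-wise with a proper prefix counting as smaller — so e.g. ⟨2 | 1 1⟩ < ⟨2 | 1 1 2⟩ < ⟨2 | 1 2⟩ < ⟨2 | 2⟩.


Primitive collections (10):

  • {4,8}:  v_{4} + v_{8} = 0 ; sig = ⟨2 | 0⟩
  • {5,9}:  v_{5} + v_{9} = 0 ; sig = ⟨2 | 0⟩
  • {1,2}:  v_{1} + v_{2} = v_{3} ; sig = ⟨2 | 1⟩
  • {1,6}:  v_{1} + v_{6} = v_{4} ; sig = ⟨2 | 1⟩
  • {1,8}:  v_{1} + v_{8} = v_{2} + v_{7} ; sig = ⟨2 | 1 1⟩
  • {3,6}:  v_{3} + v_{6} = v_{2} + v_{4} ; sig = ⟨2 | 1 1⟩
  • {3,8}:  v_{3} + v_{8} = 2·v_{2} + v_{7} ; sig = ⟨2 | 1 2⟩
  • {2,6,7}:  v_{2} + v_{6} + v_{7} = 0 ; sig = ⟨3 | 0⟩
  • {2,4,7}:  v_{2} + v_{4} + v_{7} = v_{1} ; sig = ⟨3 | 1⟩
  • {3,4,7}:  v_{3} + v_{4} + v_{7} = 2·v_{1} ; sig = ⟨3 | 2⟩

Signatures (|P|; sorted positive RHS coefficients), sorted:
    ⟨2 | 0⟩
    ⟨2 | 0⟩
    ⟨2 | 1⟩
    ⟨2 | 1⟩
    ⟨2 | 1 1⟩
    ⟨2 | 1 1⟩
    ⟨2 | 1 2⟩
    ⟨3 | 0⟩
    ⟨3 | 1⟩
    ⟨3 | 2⟩


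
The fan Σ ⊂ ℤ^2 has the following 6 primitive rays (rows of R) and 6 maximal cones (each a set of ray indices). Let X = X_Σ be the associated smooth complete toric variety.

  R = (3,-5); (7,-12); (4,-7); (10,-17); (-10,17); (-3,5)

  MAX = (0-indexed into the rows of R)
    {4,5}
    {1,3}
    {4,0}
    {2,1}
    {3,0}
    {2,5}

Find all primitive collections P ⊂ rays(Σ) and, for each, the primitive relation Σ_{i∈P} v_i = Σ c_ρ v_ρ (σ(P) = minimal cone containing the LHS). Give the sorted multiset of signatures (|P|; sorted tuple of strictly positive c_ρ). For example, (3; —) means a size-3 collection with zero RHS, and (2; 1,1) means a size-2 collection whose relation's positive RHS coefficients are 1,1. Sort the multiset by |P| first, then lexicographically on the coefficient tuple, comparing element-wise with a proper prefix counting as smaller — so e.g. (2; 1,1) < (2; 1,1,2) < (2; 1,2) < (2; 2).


9 minimal non-faces of Δ(Σ) (on 6 rays):

  • {0,5}:  v_{0} + v_{5} = 0  so sig = (2; —)
  • {3,4}:  v_{3} + v_{4} = 0  so sig = (2; —)
  • {0,1}:  v_{0} + v_{1} = v_{3}  so sig = (2; 1)
  • {0,2}:  v_{0} + v_{2} = v_{1}  so sig = (2; 1)
  • {1,4}:  v_{1} + v_{4} = v_{5}  so sig = (2; 1)
  • {1,5}:  v_{1} + v_{5} = v_{2}  so sig = (2; 1)
  • {3,5}:  v_{3} + v_{5} = v_{1}  so sig = (2; 1)
  • {2,3}:  v_{2} + v_{3} = 2·v_{1}  so sig = (2; 2)
  • {2,4}:  v_{2} + v_{4} = 2·v_{5}  so sig = (2; 2)

Signatures (|P|; sorted positive RHS coefficients), sorted:
{ (2; —) ×2,  (2; 1) ×5,  (2; 2) ×2 }


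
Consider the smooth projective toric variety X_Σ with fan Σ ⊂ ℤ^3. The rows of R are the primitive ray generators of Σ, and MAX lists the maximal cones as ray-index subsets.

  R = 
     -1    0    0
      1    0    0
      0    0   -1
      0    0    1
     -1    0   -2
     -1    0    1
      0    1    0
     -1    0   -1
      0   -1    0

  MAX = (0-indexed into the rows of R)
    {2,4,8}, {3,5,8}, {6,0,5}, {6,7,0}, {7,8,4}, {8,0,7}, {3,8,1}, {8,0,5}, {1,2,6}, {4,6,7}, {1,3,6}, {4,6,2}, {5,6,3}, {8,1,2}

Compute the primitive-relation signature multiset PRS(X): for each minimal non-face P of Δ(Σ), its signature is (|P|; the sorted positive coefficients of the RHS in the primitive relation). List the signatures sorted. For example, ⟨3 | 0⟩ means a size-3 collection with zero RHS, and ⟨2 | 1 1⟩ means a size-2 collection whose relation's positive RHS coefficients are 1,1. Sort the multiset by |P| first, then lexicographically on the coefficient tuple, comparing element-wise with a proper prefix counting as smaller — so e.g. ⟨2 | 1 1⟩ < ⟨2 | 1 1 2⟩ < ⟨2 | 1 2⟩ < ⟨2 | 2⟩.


Σ has 15 primitive collections:

  P={0,1}:  v_{0} + v_{1} = 0  so sig = ⟨2 | 0⟩
  P={2,3}:  v_{2} + v_{3} = 0  so sig = ⟨2 | 0⟩
  P={6,8}:  v_{6} + v_{8} = 0  so sig = ⟨2 | 0⟩
  P={0,2}:  v_{0} + v_{2} = v_{7}  so sig = ⟨2 | 1⟩
  P={0,3}:  v_{0} + v_{3} = v_{5}  so sig = ⟨2 | 1⟩
  P={1,5}:  v_{1} + v_{5} = v_{3}  so sig = ⟨2 | 1⟩
  P={1,7}:  v_{1} + v_{7} = v_{2}  so sig = ⟨2 | 1⟩
  P={2,5}:  v_{2} + v_{5} = v_{0}  so sig = ⟨2 | 1⟩
  P={2,7}:  v_{2} + v_{7} = v_{4}  so sig = ⟨2 | 1⟩
  P={3,4}:  v_{3} + v_{4} = v_{7}  so sig = ⟨2 | 1⟩
  P={3,7}:  v_{3} + v_{7} = v_{0}  so sig = ⟨2 | 1⟩
  P={4,5}:  v_{4} + v_{5} = v_{0} + v_{7}  so sig = ⟨2 | 1 1⟩
  P={0,4}:  v_{0} + v_{4} = 2·v_{7}  so sig = ⟨2 | 2⟩
  P={1,4}:  v_{1} + v_{4} = 2·v_{2}  so sig = ⟨2 | 2⟩
  P={5,7}:  v_{5} + v_{7} = 2·v_{0}  so sig = ⟨2 | 2⟩

Hence PRS(X_Σ) =
    ⟨2 | 0⟩
    ⟨2 | 0⟩
    ⟨2 | 0⟩
    ⟨2 | 1⟩
    ⟨2 | 1⟩
    ⟨2 | 1⟩
    ⟨2 | 1⟩
    ⟨2 | 1⟩
    ⟨2 | 1⟩
    ⟨2 | 1⟩
    ⟨2 | 1⟩
    ⟨2 | 1 1⟩
    ⟨2 | 2⟩
    ⟨2 | 2⟩
    ⟨2 | 2⟩


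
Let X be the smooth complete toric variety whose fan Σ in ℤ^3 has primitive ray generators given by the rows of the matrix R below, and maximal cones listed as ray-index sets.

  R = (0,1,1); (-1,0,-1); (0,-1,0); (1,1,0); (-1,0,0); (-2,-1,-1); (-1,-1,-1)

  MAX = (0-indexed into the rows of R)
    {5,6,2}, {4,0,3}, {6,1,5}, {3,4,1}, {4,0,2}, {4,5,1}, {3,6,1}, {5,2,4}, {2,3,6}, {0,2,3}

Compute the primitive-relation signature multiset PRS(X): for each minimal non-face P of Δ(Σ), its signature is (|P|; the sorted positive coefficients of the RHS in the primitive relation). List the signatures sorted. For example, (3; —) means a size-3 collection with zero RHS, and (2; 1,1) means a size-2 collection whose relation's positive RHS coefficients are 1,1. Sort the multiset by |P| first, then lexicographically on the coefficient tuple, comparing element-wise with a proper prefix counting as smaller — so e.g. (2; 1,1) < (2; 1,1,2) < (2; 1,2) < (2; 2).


The 7 primitive collections of Σ (r=7, n=3):

  {0,6}:  v_{0} + v_{6} = v_{4} — sig = (2; 1)
  {1,2}:  v_{1} + v_{2} = v_{6} — sig = (2; 1)
  {3,5}:  v_{3} + v_{5} = v_{1} — sig = (2; 1)
  {4,6}:  v_{4} + v_{6} = v_{5} — sig = (2; 1)
  {0,1}:  v_{0} + v_{1} = v_{3} + 2·v_{4} — sig = (2; 1,2)
  {0,5}:  v_{0} + v_{5} = 2·v_{4} — sig = (2; 2)
  {2,3,4}:  v_{2} + v_{3} + v_{4} = 0 — sig = (3; —)

so the primitive-relation signature multiset is
[(2; 1), (2; 1), (2; 1), (2; 1), (2; 1,2), (2; 2), (3; —)]


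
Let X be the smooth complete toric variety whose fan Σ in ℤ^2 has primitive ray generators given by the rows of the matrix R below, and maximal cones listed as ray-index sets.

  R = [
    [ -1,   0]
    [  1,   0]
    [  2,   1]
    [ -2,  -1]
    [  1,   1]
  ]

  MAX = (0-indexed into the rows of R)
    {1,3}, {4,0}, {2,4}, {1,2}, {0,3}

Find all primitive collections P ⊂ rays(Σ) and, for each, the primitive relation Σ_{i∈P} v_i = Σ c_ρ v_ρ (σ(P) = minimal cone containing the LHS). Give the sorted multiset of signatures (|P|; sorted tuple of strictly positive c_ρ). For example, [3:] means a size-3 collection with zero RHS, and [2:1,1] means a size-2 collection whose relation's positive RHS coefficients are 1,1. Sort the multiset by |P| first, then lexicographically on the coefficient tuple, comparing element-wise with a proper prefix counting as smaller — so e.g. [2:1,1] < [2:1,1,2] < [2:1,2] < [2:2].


5 collections generate NE(X_Σ); each relation:

  • {0,1}:  v_{0} + v_{1} = 0  so sig = [2:]
  • {2,3}:  v_{2} + v_{3} = 0  so sig = [2:]
  • {0,2}:  v_{0} + v_{2} = v_{4}  so sig = [2:1]
  • {1,4}:  v_{1} + v_{4} = v_{2}  so sig = [2:1]
  • {3,4}:  v_{3} + v_{4} = v_{0}  so sig = [2:1]

so the primitive-relation signature multiset is
    |P|=2: 5 collections, coeffs (), (), (1), (1), (1)


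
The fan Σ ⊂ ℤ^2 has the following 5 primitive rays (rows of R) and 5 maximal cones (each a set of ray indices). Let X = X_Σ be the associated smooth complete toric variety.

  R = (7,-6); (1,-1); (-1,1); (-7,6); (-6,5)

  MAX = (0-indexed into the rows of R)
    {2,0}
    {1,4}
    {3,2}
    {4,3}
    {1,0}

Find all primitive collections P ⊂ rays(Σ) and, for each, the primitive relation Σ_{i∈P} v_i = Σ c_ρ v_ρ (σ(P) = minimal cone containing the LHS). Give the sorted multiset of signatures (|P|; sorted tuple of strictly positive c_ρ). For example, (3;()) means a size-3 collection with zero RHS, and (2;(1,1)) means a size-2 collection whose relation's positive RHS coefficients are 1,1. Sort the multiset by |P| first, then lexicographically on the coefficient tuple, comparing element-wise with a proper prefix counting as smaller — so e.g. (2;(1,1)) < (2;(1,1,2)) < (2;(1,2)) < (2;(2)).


5 minimal non-faces of Δ(Σ) (on 5 rays):

  • {0,3}:  v_{0} + v_{3} = 0  so sig = (2;())
  • {1,2}:  v_{1} + v_{2} = 0  so sig = (2;())
  • {0,4}:  v_{0} + v_{4} = v_{1}  so sig = (2;(1))
  • {1,3}:  v_{1} + v_{3} = v_{4}  so sig = (2;(1))
  • {2,4}:  v_{2} + v_{4} = v_{3}  so sig = (2;(1))

so the primitive-relation signature multiset is
[(2;()), (2;()), (2;(1)), (2;(1)), (2;(1))]


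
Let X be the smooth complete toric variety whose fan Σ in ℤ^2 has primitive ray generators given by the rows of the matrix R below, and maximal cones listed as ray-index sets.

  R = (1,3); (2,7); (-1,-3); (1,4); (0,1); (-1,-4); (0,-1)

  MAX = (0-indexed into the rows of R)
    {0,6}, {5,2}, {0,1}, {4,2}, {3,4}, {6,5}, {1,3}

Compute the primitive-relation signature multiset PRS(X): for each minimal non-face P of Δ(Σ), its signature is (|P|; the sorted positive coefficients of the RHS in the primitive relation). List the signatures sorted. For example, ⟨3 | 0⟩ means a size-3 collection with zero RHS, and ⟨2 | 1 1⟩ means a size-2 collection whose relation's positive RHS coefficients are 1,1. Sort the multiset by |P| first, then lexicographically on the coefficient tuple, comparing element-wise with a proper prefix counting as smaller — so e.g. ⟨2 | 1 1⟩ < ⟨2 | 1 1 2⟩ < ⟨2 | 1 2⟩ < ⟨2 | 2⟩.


14 minimal non-faces of Δ(Σ) (on 7 rays):

  P = {0,2}:  v_{0} + v_{2} = 0  ⟹  sig = ⟨2 | 0⟩
  P = {3,5}:  v_{3} + v_{5} = 0  ⟹  sig = ⟨2 | 0⟩
  P = {4,6}:  v_{4} + v_{6} = 0  ⟹  sig = ⟨2 | 0⟩
  P = {0,3}:  v_{0} + v_{3} = v_{1}  ⟹  sig = ⟨2 | 1⟩
  P = {0,4}:  v_{0} + v_{4} = v_{3}  ⟹  sig = ⟨2 | 1⟩
  P = {0,5}:  v_{0} + v_{5} = v_{6}  ⟹  sig = ⟨2 | 1⟩
  P = {1,2}:  v_{1} + v_{2} = v_{3}  ⟹  sig = ⟨2 | 1⟩
  P = {1,5}:  v_{1} + v_{5} = v_{0}  ⟹  sig = ⟨2 | 1⟩
  P = {2,3}:  v_{2} + v_{3} = v_{4}  ⟹  sig = ⟨2 | 1⟩
  P = {2,6}:  v_{2} + v_{6} = v_{5}  ⟹  sig = ⟨2 | 1⟩
  P = {3,6}:  v_{3} + v_{6} = v_{0}  ⟹  sig = ⟨2 | 1⟩
  P = {4,5}:  v_{4} + v_{5} = v_{2}  ⟹  sig = ⟨2 | 1⟩
  P = {1,4}:  v_{1} + v_{4} = 2·v_{3}  ⟹  sig = ⟨2 | 2⟩
  P = {1,6}:  v_{1} + v_{6} = 2·v_{0}  ⟹  sig = ⟨2 | 2⟩

Signatures (|P|; sorted positive RHS coefficients), sorted:
[⟨2 | 0⟩, ⟨2 | 0⟩, ⟨2 | 0⟩, ⟨2 | 1⟩, ⟨2 | 1⟩, ⟨2 | 1⟩, ⟨2 | 1⟩, ⟨2 | 1⟩, ⟨2 | 1⟩, ⟨2 | 1⟩, ⟨2 | 1⟩, ⟨2 | 1⟩, ⟨2 | 2⟩, ⟨2 | 2⟩]


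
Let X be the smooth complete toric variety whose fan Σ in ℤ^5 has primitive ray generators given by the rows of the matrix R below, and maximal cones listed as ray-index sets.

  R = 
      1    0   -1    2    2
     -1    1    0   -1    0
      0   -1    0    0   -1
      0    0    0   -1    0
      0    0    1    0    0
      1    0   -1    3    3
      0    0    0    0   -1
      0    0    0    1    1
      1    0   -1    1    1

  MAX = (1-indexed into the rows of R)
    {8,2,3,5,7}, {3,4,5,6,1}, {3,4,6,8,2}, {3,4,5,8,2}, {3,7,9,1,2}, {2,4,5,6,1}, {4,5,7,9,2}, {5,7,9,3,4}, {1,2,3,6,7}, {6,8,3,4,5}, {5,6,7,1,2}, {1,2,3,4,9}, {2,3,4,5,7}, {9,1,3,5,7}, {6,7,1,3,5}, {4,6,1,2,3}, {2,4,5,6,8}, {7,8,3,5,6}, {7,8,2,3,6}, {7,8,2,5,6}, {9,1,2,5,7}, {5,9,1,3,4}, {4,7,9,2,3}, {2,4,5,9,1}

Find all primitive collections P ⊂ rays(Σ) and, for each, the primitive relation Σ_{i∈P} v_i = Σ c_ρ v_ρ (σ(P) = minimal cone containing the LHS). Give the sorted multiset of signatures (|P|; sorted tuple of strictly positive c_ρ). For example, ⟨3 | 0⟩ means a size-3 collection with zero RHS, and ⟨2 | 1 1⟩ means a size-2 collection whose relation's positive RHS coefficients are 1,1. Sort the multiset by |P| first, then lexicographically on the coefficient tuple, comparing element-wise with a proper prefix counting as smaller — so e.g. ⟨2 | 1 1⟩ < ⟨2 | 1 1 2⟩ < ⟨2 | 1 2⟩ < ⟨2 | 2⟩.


|primitive collections| = 9. Relations:

  P={1,8}:  v_{1} + v_{8} = v_{6}  →  sig = ⟨2 | 1⟩
  P={8,9}:  v_{8} + v_{9} = v_{1}  →  sig = ⟨2 | 1⟩
  P={6,9}:  v_{6} + v_{9} = 2·v_{1}  →  sig = ⟨2 | 2⟩
  P={4,7,8}:  v_{4} + v_{7} + v_{8} = 0  →  sig = ⟨3 | 0⟩
  P={1,4,7}:  v_{1} + v_{4} + v_{7} = v_{9}  →  sig = ⟨3 | 1⟩
  P={4,6,7}:  v_{4} + v_{6} + v_{7} = v_{1}  →  sig = ⟨3 | 1⟩
  P={2,3,5,9}:  v_{2} + v_{3} + v_{5} + v_{9} = 0  →  sig = ⟨4 | 0⟩
  P={1,2,3,5}:  v_{1} + v_{2} + v_{3} + v_{5} = v_{8}  →  sig = ⟨4 | 1⟩
  P={2,3,5,6}:  v_{2} + v_{3} + v_{5} + v_{6} = 2·v_{8}  →  sig = ⟨4 | 2⟩

Signatures (|P|; sorted positive RHS coefficients), sorted:
{ ⟨2 | 1⟩ ×2,  ⟨2 | 2⟩,  ⟨3 | 0⟩,  ⟨3 | 1⟩ ×2,  ⟨4 | 0⟩,  ⟨4 | 1⟩,  ⟨4 | 2⟩ }


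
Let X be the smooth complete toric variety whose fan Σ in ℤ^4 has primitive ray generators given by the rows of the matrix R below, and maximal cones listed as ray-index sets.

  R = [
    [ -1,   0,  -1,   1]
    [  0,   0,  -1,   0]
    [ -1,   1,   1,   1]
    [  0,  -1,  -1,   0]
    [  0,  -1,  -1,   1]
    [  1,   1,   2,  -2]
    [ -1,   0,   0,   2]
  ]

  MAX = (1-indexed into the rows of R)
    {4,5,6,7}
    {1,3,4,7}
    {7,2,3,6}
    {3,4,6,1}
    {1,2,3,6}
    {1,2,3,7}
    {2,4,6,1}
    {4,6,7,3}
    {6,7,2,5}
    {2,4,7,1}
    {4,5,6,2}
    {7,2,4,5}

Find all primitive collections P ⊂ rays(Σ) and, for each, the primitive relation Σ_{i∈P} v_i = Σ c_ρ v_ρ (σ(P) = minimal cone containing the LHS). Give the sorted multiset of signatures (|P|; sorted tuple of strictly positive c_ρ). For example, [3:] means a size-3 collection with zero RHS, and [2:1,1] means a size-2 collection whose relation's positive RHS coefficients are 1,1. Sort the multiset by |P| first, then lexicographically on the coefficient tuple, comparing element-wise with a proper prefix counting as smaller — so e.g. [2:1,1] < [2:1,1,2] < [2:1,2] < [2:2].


Δ(Σ) — 7 vertices, 5 min non-faces:

  • {3,5}:  v_{3} + v_{5} = v_{7}  ⇒ sig = [2:1]
  • {1,5}:  v_{1} + v_{5} = v_{2} + v_{4} + v_{7}  ⇒ sig = [2:1,1,1]
  • {1,6,7}:  v_{1} + v_{6} + v_{7} = v_{3}  ⇒ sig = [3:1]
  • {2,3,4}:  v_{2} + v_{3} + v_{4} = v_{1}  ⇒ sig = [3:1]
  • {2,4,6,7}:  v_{2} + v_{4} + v_{6} + v_{7} = 0  ⇒ sig = [4:]

so the primitive-relation signature multiset is
[[2:1], [2:1,1,1], [3:1], [3:1], [4:]]


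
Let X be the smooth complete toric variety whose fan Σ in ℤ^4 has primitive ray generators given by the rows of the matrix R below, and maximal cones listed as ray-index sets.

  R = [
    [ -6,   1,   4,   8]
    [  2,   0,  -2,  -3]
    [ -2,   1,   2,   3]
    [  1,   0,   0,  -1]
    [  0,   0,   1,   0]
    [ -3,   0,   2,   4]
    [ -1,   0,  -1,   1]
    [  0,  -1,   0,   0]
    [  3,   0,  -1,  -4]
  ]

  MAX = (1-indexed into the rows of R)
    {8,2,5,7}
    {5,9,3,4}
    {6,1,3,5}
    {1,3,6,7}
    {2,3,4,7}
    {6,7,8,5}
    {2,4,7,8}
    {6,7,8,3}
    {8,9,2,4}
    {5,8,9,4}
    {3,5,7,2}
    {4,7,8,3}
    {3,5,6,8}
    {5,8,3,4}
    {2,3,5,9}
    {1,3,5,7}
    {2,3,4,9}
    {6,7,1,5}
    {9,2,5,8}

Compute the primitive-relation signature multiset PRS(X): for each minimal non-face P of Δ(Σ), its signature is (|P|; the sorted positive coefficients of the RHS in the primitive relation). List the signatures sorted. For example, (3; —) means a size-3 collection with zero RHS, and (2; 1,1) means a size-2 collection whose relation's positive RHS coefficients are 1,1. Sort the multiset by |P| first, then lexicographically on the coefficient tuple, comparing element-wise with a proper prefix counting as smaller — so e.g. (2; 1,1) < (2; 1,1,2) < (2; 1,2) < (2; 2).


Δ(Σ) — 9 vertices, 14 min non-faces:

  P={6,9}:  v_{6} + v_{9} = v_{5}  →  sig = (2; 1)
  P={7,9}:  v_{7} + v_{9} = v_{2}  →  sig = (2; 1)
  P={1,4}:  v_{1} + v_{4} = v_{3} + v_{6}  →  sig = (2; 1,1)
  P={2,6}:  v_{2} + v_{6} = v_{5} + v_{7}  →  sig = (2; 1,1)
  P={4,6}:  v_{4} + v_{6} = v_{3} + v_{8}  →  sig = (2; 1,1)
  P={1,9}:  v_{1} + v_{9} = v_{3} + 2·v_{5} + v_{7}  →  sig = (2; 1,1,2)
  P={1,2}:  v_{1} + v_{2} = v_{3} + 2·v_{5} + 2·v_{7}  →  sig = (2; 1,2,2)
  P={1,8}:  v_{1} + v_{8} = 2·v_{6}  →  sig = (2; 2)
  P={2,3,8}:  v_{2} + v_{3} + v_{8} = 0  →  sig = (3; —)
  P={4,5,7}:  v_{4} + v_{5} + v_{7} = 0  →  sig = (3; —)
  P={2,4,5}:  v_{2} + v_{4} + v_{5} = v_{9}  →  sig = (3; 1)
  P={3,8,9}:  v_{3} + v_{8} + v_{9} = v_{4} + v_{5}  →  sig = (3; 1,1)
  P={3,5,6,7}:  v_{3} + v_{5} + v_{6} + v_{7} = v_{1}  →  sig = (4; 1)
  P={3,5,7,8}:  v_{3} + v_{5} + v_{7} + v_{8} = v_{6}  →  sig = (4; 1)

so the primitive-relation signature multiset is
[(2; 1), (2; 1), (2; 1,1), (2; 1,1), (2; 1,1), (2; 1,1,2), (2; 1,2,2), (2; 2), (3; —), (3; —), (3; 1), (3; 1,1), (4; 1), (4; 1)]


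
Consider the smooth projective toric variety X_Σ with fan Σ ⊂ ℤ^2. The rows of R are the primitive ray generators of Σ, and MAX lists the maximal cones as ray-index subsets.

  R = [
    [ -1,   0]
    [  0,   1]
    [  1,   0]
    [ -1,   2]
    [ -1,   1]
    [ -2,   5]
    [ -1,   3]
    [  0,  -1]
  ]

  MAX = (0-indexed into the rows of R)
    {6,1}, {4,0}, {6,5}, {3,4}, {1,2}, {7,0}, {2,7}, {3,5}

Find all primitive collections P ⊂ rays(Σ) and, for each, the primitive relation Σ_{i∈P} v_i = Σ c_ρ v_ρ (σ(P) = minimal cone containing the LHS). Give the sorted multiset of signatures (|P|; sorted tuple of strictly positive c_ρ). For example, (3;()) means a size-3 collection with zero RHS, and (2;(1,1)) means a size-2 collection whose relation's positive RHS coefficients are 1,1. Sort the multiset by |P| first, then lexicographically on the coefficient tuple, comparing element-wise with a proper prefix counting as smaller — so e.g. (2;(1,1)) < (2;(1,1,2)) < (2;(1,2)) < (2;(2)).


|primitive collections| = 20. Relations:

  P={0,2}:  v_{0} + v_{2} = 0  ⟹  sig = (2;())
  P={1,7}:  v_{1} + v_{7} = 0  ⟹  sig = (2;())
  P={0,1}:  v_{0} + v_{1} = v_{4}  ⟹  sig = (2;(1))
  P={1,3}:  v_{1} + v_{3} = v_{6}  ⟹  sig = (2;(1))
  P={1,4}:  v_{1} + v_{4} = v_{3}  ⟹  sig = (2;(1))
  P={2,4}:  v_{2} + v_{4} = v_{1}  ⟹  sig = (2;(1))
  P={3,6}:  v_{3} + v_{6} = v_{5}  ⟹  sig = (2;(1))
  P={3,7}:  v_{3} + v_{7} = v_{4}  ⟹  sig = (2;(1))
  P={4,7}:  v_{4} + v_{7} = v_{0}  ⟹  sig = (2;(1))
  P={6,7}:  v_{6} + v_{7} = v_{3}  ⟹  sig = (2;(1))
  P={0,6}:  v_{0} + v_{6} = v_{3} + v_{4}  ⟹  sig = (2;(1,1))
  P={0,5}:  v_{0} + v_{5} = 2·v_{3} + v_{4}  ⟹  sig = (2;(1,2))
  P={2,5}:  v_{2} + v_{5} = 2·v_{1} + v_{6}  ⟹  sig = (2;(1,2))
  P={0,3}:  v_{0} + v_{3} = 2·v_{4}  ⟹  sig = (2;(2))
  P={1,5}:  v_{1} + v_{5} = 2·v_{6}  ⟹  sig = (2;(2))
  P={2,3}:  v_{2} + v_{3} = 2·v_{1}  ⟹  sig = (2;(2))
  P={4,6}:  v_{4} + v_{6} = 2·v_{3}  ⟹  sig = (2;(2))
  P={5,7}:  v_{5} + v_{7} = 2·v_{3}  ⟹  sig = (2;(2))
  P={2,6}:  v_{2} + v_{6} = 3·v_{1}  ⟹  sig = (2;(3))
  P={4,5}:  v_{4} + v_{5} = 3·v_{3}  ⟹  sig = (2;(3))

so the primitive-relation signature multiset is
    (2;())
    (2;())
    (2;(1))
    (2;(1))
    (2;(1))
    (2;(1))
    (2;(1))
    (2;(1))
    (2;(1))
    (2;(1))
    (2;(1,1))
    (2;(1,2))
    (2;(1,2))
    (2;(2))
    (2;(2))
    (2;(2))
    (2;(2))
    (2;(2))
    (2;(3))
    (2;(3))


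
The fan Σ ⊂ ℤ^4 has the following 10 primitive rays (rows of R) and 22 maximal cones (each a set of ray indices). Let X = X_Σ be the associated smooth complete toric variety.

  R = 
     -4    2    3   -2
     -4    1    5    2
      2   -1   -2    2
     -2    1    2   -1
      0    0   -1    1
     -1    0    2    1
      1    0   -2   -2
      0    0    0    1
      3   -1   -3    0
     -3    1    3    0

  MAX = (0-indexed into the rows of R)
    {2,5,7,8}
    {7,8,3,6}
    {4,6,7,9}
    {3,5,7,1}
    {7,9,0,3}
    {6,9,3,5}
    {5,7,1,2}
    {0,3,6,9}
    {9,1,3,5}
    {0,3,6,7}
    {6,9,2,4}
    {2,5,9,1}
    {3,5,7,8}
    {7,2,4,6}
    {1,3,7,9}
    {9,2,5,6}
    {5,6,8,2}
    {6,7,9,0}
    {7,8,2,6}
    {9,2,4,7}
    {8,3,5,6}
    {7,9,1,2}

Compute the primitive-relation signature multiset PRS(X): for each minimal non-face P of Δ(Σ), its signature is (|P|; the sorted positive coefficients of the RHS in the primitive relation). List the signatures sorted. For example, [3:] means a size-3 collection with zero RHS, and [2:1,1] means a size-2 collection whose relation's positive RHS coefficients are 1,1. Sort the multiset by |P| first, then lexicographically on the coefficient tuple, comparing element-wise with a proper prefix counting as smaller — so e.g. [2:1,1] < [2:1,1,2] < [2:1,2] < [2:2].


Δ(Σ) — 10 vertices, 17 min non-faces:

  {8,9}:  v_{8} + v_{9} = 0  ⟹  sig = [2:]
  {1,6}:  v_{1} + v_{6} = v_{9}  ⟹  sig = [2:1]
  {2,3}:  v_{2} + v_{3} = v_{7}  ⟹  sig = [2:1]
  {0,5}:  v_{0} + v_{5} = v_{3} + v_{9}  ⟹  sig = [2:1,1]
  {1,8}:  v_{1} + v_{8} = v_{5} + v_{7}  ⟹  sig = [2:1,1]
  {4,5}:  v_{4} + v_{5} = v_{2} + v_{9}  ⟹  sig = [2:1,1]
  {0,8}:  v_{0} + v_{8} = v_{3} + v_{6} + v_{7}  ⟹  sig = [2:1,1,1]
  {4,8}:  v_{4} + v_{8} = v_{2} + v_{6} + v_{7}  ⟹  sig = [2:1,1,1]
  {0,1}:  v_{0} + v_{1} = v_{3} + v_{7} + 2·v_{9}  ⟹  sig = [2:1,1,2]
  {0,2}:  v_{0} + v_{2} = v_{6} + 2·v_{7} + v_{9}  ⟹  sig = [2:1,1,2]
  {1,4}:  v_{1} + v_{4} = v_{2} + v_{7} + 2·v_{9}  ⟹  sig = [2:1,1,2]
  {3,4}:  v_{3} + v_{4} = v_{6} + 2·v_{7} + v_{9}  ⟹  sig = [2:1,1,2]
  {0,4}:  v_{0} + v_{4} = 2·v_{6} + 3·v_{7} + 2·v_{9}  ⟹  sig = [2:2,2,3]
  {5,6,7}:  v_{5} + v_{6} + v_{7} = 0  ⟹  sig = [3:]
  {5,7,9}:  v_{5} + v_{7} + v_{9} = v_{1}  ⟹  sig = [3:1]
  {2,6,7,9}:  v_{2} + v_{6} + v_{7} + v_{9} = v_{4}  ⟹  sig = [4:1]
  {3,6,7,9}:  v_{3} + v_{6} + v_{7} + v_{9} = v_{0}  ⟹  sig = [4:1]

Hence PRS(X_Σ) =
    |P|=2: 13 collections, coeffs (), (1), (1), (1,1), (1,1), (1,1), (1,1,1), (1,1,1), (1,1,2), (1,1,2), (1,1,2), (1,1,2), (2,2,3)
    |P|=3: 2 collections, coeffs (), (1)
    |P|=4: 2 collections, coeffs (1), (1)


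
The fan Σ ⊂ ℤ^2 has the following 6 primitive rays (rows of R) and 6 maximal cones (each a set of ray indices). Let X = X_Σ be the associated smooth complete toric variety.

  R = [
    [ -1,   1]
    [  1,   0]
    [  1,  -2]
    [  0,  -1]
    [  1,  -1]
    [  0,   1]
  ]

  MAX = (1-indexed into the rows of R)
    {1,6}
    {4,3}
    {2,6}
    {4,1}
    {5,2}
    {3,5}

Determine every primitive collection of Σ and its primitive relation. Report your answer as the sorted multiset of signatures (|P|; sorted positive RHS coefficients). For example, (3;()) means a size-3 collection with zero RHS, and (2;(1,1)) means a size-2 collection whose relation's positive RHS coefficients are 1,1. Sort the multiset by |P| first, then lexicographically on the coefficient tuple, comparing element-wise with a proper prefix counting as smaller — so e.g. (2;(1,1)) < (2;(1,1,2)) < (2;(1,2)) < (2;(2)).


Σ has 9 primitive collections:

  P = {1,5}:  v_{1} + v_{5} = 0  ⇒ sig = (2;())
  P = {4,6}:  v_{4} + v_{6} = 0  ⇒ sig = (2;())
  P = {1,2}:  v_{1} + v_{2} = v_{6}  ⇒ sig = (2;(1))
  P = {1,3}:  v_{1} + v_{3} = v_{4}  ⇒ sig = (2;(1))
  P = {2,4}:  v_{2} + v_{4} = v_{5}  ⇒ sig = (2;(1))
  P = {3,6}:  v_{3} + v_{6} = v_{5}  ⇒ sig = (2;(1))
  P = {4,5}:  v_{4} + v_{5} = v_{3}  ⇒ sig = (2;(1))
  P = {5,6}:  v_{5} + v_{6} = v_{2}  ⇒ sig = (2;(1))
  P = {2,3}:  v_{2} + v_{3} = 2·v_{5}  ⇒ sig = (2;(2))

Signatures (|P|; sorted positive RHS coefficients), sorted:
    |P|=2: 9 collections, coeffs (), (), (1), (1), (1), (1), (1), (1), (2)


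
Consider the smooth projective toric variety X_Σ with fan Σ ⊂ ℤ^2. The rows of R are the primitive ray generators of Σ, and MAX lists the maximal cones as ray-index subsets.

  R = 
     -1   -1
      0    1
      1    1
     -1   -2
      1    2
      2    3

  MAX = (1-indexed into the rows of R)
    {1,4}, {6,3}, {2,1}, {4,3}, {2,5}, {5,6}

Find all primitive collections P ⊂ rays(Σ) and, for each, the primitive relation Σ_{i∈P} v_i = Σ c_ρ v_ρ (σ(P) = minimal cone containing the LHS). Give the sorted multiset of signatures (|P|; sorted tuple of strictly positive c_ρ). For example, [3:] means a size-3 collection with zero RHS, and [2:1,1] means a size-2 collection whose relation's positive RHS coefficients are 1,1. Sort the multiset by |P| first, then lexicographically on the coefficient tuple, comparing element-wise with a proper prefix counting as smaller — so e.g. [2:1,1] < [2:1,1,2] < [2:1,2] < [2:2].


9 minimal non-faces of Δ(Σ) (on 6 rays):

  P={1,3}:  v_{1} + v_{3} = 0  ⟹  sig = [2:]
  P={4,5}:  v_{4} + v_{5} = 0  ⟹  sig = [2:]
  P={1,5}:  v_{1} + v_{5} = v_{2}  ⟹  sig = [2:1]
  P={1,6}:  v_{1} + v_{6} = v_{5}  ⟹  sig = [2:1]
  P={2,3}:  v_{2} + v_{3} = v_{5}  ⟹  sig = [2:1]
  P={2,4}:  v_{2} + v_{4} = v_{1}  ⟹  sig = [2:1]
  P={3,5}:  v_{3} + v_{5} = v_{6}  ⟹  sig = [2:1]
  P={4,6}:  v_{4} + v_{6} = v_{3}  ⟹  sig = [2:1]
  P={2,6}:  v_{2} + v_{6} = 2·v_{5}  ⟹  sig = [2:2]

Sorted signature multiset PRS(X):
{ [2:] ×2,  [2:1] ×6,  [2:2] }


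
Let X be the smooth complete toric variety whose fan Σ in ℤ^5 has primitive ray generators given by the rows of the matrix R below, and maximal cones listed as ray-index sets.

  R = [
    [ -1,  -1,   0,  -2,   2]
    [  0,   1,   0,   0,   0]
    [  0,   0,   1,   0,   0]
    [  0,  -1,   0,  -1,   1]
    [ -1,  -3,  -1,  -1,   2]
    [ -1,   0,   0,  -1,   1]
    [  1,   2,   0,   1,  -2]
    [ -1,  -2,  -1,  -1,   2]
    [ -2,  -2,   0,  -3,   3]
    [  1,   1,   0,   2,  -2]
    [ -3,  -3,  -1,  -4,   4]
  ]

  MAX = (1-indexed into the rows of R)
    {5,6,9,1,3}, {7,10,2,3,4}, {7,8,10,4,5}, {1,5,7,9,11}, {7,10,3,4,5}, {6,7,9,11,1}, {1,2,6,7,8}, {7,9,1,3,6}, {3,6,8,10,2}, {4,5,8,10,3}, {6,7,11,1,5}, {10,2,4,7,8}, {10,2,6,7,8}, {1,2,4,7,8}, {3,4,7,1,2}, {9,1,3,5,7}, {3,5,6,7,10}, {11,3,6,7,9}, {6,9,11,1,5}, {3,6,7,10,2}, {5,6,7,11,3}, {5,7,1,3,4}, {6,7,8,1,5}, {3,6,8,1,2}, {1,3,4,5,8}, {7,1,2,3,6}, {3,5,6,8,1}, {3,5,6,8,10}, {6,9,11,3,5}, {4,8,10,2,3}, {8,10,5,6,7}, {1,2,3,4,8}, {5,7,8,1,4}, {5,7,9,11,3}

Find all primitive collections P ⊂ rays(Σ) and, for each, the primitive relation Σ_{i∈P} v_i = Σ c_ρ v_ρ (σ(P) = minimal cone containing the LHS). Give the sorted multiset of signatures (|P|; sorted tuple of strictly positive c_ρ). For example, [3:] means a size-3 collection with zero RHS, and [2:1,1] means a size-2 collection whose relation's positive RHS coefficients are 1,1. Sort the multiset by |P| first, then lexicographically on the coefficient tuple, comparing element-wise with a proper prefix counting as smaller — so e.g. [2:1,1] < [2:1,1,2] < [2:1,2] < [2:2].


Minimal non-faces — 15 found among 11 rays, 34 max cones:

  P={1,10}:  v_{1} + v_{10} = 0  ⟹  sig = [2:]
  P={2,5}:  v_{2} + v_{5} = v_{8}  ⟹  sig = [2:1]
  P={4,6}:  v_{4} + v_{6} = v_{1}  ⟹  sig = [2:1]
  P={2,9}:  v_{2} + v_{9} = v_{1} + v_{6}  ⟹  sig = [2:1,1]
  P={8,9}:  v_{8} + v_{9} = v_{1} + v_{5} + v_{6}  ⟹  sig = [2:1,1,1]
  P={4,11}:  v_{4} + v_{11} = v_{1} + v_{5} + v_{7} + v_{9}  ⟹  sig = [2:1,1,1,1]
  P={9,10}:  v_{9} + v_{10} = v_{3} + v_{5} + v_{6} + v_{7}  ⟹  sig = [2:1,1,1,1]
  P={2,11}:  v_{2} + v_{11} = v_{1} + v_{5} + 2·v_{6} + v_{7}  ⟹  sig = [2:1,1,1,2]
  P={4,9}:  v_{4} + v_{9} = 2·v_{1} + v_{3} + v_{5} + v_{7}  ⟹  sig = [2:1,1,1,2]
  P={8,11}:  v_{8} + v_{11} = v_{1} + 2·v_{5} + 2·v_{6} + v_{7}  ⟹  sig = [2:1,1,2,2]
  P={10,11}:  v_{10} + v_{11} = v_{3} + 2·v_{5} + 2·v_{6} + 2·v_{7}  ⟹  sig = [2:1,2,2,2]
  P={3,7,8}:  v_{3} + v_{7} + v_{8} = 0  ⟹  sig = [3:]
  P={1,3,11}:  v_{1} + v_{3} + v_{11} = 2·v_{9}  ⟹  sig = [3:2]
  P={5,6,7,9}:  v_{5} + v_{6} + v_{7} + v_{9} = v_{11}  ⟹  sig = [4:1]
  P={1,3,5,6,7}:  v_{1} + v_{3} + v_{5} + v_{6} + v_{7} = v_{9}  ⟹  sig = [5:1]

Sorted signature multiset PRS(X):
[[2:], [2:1], [2:1], [2:1,1], [2:1,1,1], [2:1,1,1,1], [2:1,1,1,1], [2:1,1,1,2], [2:1,1,1,2], [2:1,1,2,2], [2:1,2,2,2], [3:], [3:2], [4:1], [5:1]]


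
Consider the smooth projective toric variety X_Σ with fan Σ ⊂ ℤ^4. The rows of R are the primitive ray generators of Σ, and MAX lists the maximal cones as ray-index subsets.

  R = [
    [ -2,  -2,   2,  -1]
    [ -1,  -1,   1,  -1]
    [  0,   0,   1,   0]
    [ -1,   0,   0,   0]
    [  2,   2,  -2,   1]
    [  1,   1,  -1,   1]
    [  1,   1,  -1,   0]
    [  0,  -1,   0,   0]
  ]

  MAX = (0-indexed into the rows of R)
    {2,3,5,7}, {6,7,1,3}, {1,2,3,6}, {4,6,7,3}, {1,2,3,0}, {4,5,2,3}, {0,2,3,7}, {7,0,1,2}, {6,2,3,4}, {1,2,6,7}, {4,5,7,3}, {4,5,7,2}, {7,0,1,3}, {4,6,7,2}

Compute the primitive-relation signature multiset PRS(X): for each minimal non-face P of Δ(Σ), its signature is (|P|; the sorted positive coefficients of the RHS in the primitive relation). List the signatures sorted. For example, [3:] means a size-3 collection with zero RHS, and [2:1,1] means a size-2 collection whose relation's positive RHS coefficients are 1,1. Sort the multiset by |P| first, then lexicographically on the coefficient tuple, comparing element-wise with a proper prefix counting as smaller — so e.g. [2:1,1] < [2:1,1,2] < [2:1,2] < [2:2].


Σ has 9 primitive collections:

  P = {0,4}:  v_{0} + v_{4} = 0 — sig = [2:]
  P = {1,5}:  v_{1} + v_{5} = 0 — sig = [2:]
  P = {0,6}:  v_{0} + v_{6} = v_{1} — sig = [2:1]
  P = {1,4}:  v_{1} + v_{4} = v_{6} — sig = [2:1]
  P = {5,6}:  v_{5} + v_{6} = v_{4} — sig = [2:1]
  P = {0,5}:  v_{0} + v_{5} = v_{2} + v_{3} + v_{7} — sig = [2:1,1,1]
  P = {2,3,6,7}:  v_{2} + v_{3} + v_{6} + v_{7} = 0 — sig = [4:]
  P = {1,2,3,7}:  v_{1} + v_{2} + v_{3} + v_{7} = v_{0} — sig = [4:1]
  P = {2,3,4,7}:  v_{2} + v_{3} + v_{4} + v_{7} = v_{5} — sig = [4:1]

Hence PRS(X_Σ) =
[[2:], [2:], [2:1], [2:1], [2:1], [2:1,1,1], [4:], [4:1], [4:1]]


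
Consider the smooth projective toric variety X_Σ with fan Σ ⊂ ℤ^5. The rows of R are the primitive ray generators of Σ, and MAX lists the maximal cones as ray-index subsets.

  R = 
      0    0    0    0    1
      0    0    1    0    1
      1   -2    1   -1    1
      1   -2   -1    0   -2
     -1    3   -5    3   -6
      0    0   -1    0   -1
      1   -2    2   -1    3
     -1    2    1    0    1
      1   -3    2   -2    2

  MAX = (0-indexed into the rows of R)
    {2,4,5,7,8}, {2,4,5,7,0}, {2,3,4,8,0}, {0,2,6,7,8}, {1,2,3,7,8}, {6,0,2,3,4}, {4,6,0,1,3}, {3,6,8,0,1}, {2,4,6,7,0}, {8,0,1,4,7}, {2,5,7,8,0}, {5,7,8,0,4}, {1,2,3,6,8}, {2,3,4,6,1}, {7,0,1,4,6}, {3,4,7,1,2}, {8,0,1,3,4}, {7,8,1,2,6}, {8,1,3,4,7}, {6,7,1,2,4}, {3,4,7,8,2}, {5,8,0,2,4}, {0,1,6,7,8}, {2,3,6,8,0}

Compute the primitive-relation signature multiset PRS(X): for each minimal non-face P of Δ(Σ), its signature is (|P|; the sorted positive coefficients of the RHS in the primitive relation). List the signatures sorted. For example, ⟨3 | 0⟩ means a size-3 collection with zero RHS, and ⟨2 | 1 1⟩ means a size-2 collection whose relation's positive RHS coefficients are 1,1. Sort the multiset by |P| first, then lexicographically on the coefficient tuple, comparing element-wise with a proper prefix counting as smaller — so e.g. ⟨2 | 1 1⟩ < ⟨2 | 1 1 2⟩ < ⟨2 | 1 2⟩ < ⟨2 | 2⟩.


Σ has 9 primitive collections:

  P = {1,5}:  v_{1} + v_{5} = 0 ; sig = ⟨2 | 0⟩
  P = {5,6}:  v_{5} + v_{6} = v_{0} + v_{2} ; sig = ⟨2 | 1 1⟩
  P = {3,5}:  v_{3} + v_{5} = v_{2} + v_{4} + v_{8} ; sig = ⟨2 | 1 1 1⟩
  P = {0,3,7}:  v_{0} + v_{3} + v_{7} = 0 ; sig = ⟨3 | 0⟩
  P = {0,1,2}:  v_{0} + v_{1} + v_{2} = v_{6} ; sig = ⟨3 | 1⟩
  P = {3,6,7}:  v_{3} + v_{6} + v_{7} = v_{1} + v_{2} ; sig = ⟨3 | 1 1⟩
  P = {4,6,8}:  v_{4} + v_{6} + v_{8} = v_{0} + v_{3} ; sig = ⟨3 | 1 1⟩
  P = {1,2,4,8}:  v_{1} + v_{2} + v_{4} + v_{8} = v_{3} ; sig = ⟨4 | 1⟩
  P = {0,2,4,7,8}:  v_{0} + v_{2} + v_{4} + v_{7} + v_{8} = v_{5} ; sig = ⟨5 | 1⟩

Hence PRS(X_Σ) =
    ⟨2 | 0⟩
    ⟨2 | 1 1⟩
    ⟨2 | 1 1 1⟩
    ⟨3 | 0⟩
    ⟨3 | 1⟩
    ⟨3 | 1 1⟩
    ⟨3 | 1 1⟩
    ⟨4 | 1⟩
    ⟨5 | 1⟩
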